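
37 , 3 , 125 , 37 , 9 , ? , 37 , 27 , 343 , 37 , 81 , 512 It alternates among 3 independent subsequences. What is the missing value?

Read the sequence 3 terms at a time; column i is its own pattern.
Track A is 37, 37, 37, 37, which is constant 37.
Track B is 3, 9, 27, 81, which is powers 3^1, 3^2, 3^3, ….
Track C is 125, ?, 343, 512, which is perfect cubes starting at 5³.
So the missing entry in track C is 216.

216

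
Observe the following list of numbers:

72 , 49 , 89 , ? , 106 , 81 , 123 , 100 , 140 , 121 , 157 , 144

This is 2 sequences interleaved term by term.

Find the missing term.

64

Positions 1, 3, 5, … form one subsequence and positions 2, 4, 6, … form another.
Track A = 72, 89, 106, 123, 140, 157: arithmetic with common difference +17.
Track B = 49, ?, 81, 100, 121, 144: perfect squares starting at 7².
So the missing entry in track B is 64.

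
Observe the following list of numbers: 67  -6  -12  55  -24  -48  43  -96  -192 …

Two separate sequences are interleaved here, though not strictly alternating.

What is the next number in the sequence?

Reading positions in blocks of 3 reveals the pattern ABB — 2 tracks woven together.
Track A is 67, 55, 43, which is arithmetic, step −12.
Track B is -6, -12, -24, -48, -96, -192, which is a geometric progression (common ratio 2).
The 10th slot belongs to track A; its 4th term is 31.

31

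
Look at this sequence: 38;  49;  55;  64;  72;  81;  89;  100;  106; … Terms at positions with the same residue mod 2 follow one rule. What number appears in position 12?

144

Split by position mod 2 into 2 tracks.
Subsequence A = 38, 55, 72, 89, 106: arithmetic with common difference +17.
Subsequence B = 49, 64, 81, 100: perfect squares starting at 7².
Term 12 comes from subsequence B (its 6th entry): 144.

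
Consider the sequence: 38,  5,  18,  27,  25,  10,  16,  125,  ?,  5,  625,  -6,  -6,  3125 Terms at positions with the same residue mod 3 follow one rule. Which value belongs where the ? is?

2

Read the sequence 3 terms at a time; column i is its own pattern.
Stream A: 38, 27, 16, 5, -6 (arithmetic, step −11).
Stream B: 5, 25, 125, 625, 3125 (successive powers of 5).
Stream C: 18, 10, ?, -6 (arithmetic with common difference −8).
Stream C's pattern makes the blank 2.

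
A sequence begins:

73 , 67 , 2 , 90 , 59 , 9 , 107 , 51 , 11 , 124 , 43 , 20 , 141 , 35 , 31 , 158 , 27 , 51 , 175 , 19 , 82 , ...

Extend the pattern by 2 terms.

192, 11

The terms cycle through 3 interleaved subsequences.
Stream A: 73, 90, 107, 124, 141, 158, 175 (arithmetic, step +17).
Stream B: 67, 59, 51, 43, 35, 27, 19 (arithmetic, step −8).
Stream C: 2, 9, 11, 20, 31, 51, 82 (each term equals the sum of the previous two).
Position 22 falls in stream A as its term 8, giving 192.
Position 23 → stream B, term 8 = 11.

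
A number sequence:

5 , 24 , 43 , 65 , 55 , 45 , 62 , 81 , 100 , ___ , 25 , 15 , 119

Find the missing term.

35

The slot pattern repeats as AAABBB (period 6), so there are 2 interleaved tracks.
Track A: 5, 24, 43, 62, 81, 100, 119 (adding 19 each time).
Track B: 65, 55, 45, ?, 25, 15 (linear: a_n = 75 − 10·n).
Track B's pattern makes the blank 35.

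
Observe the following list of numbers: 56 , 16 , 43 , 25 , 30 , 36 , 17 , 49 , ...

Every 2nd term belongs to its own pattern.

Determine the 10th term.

64

Positions 1, 3, 5, … form one subsequence and positions 2, 4, 6, … form another.
Track A: 56, 43, 30, 17 — arithmetic with common difference −13.
Track B: 16, 25, 36, 49 — the squares 4², 5², 6², ….
Term 10 comes from track B (its 5th entry): 64.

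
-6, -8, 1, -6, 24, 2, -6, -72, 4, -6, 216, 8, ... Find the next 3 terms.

-6, -648, 16

Split by position mod 3 into 3 tracks.
Track A is -6, -6, -6, -6, which is constant -6.
Track B is -8, 24, -72, 216, which is geometric, ×-3 each step.
Track C is 1, 2, 4, 8, which is powers of 2.
Position 13 → track A, term 5 = -6.
The 14th slot belongs to track B; its 5th term is -648.
Position 15 → track C, term 5 = 16.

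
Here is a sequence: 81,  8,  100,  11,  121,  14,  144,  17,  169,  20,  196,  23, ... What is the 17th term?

289

Positions 1, 3, 5, … form one subsequence and positions 2, 4, 6, … form another.
Subsequence A: 81, 100, 121, 144, 169, 196 — the squares 9², 10², 11², ….
Subsequence B: 8, 11, 14, 17, 20, 23 — adding 3 each time.
Term 17 comes from subsequence A (its 9th entry): 289.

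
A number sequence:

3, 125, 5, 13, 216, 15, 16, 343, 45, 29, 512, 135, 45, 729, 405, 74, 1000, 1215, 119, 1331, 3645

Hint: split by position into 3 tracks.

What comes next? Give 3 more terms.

193, 1728, 10935

Split by position mod 3 into 3 tracks.
Track A is 3, 13, 16, 29, 45, 74, 119, which is Fibonacci-style (each term is the sum of the two before it).
Track B is 125, 216, 343, 512, 729, 1000, 1331, which is the cubes 5³, 6³, 7³, ….
Track C is 5, 15, 45, 135, 405, 1215, 3645, which is multiplying by 3 each time.
Term 22 comes from track A (its 8th entry): 193.
Position 23 → track B, term 8 = 1728.
The 24th slot belongs to track C; its 8th term is 10935.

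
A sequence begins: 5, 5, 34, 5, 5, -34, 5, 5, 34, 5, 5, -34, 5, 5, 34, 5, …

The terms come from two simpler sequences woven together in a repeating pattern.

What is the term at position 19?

5

Positions follow the repeating pattern AAB; grouping by letter gives 2 tracks.
Stream A: 5, 5, 5, 5, 5, 5, 5, 5, 5, 5, 5 — the constant sequence 5.
Stream B: 34, -34, 34, -34, 34 — oscillating between 34 and -34.
The 19th slot belongs to stream A; its 13th term is 5.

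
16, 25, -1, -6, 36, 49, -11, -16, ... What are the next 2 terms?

64, 81

The slot pattern repeats as AABB (period 4), so there are 2 interleaved tracks.
Stream A: 16, 25, 36, 49 (consecutive squares n² from n = 4).
Stream B: -1, -6, -11, -16 (subtracting 5 each time).
Position 9 falls in stream A as its term 5, giving 64.
Position 10 → stream A, term 6 = 81.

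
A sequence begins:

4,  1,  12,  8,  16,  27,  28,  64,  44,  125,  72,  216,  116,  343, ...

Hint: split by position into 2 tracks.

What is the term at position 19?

492

The terms cycle through 2 interleaved subsequences.
Subsequence A = 4, 12, 16, 28, 44, 72, 116: each term equals the sum of the previous two.
Subsequence B = 1, 8, 27, 64, 125, 216, 343: consecutive cubes n³ from n = 1.
The 19th slot belongs to subsequence A; its 10th term is 492.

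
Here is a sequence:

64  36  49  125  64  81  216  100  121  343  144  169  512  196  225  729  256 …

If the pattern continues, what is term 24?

441

Reading positions in blocks of 3 reveals the pattern ABB — 2 tracks woven together.
Stream A: 64, 125, 216, 343, 512, 729. Perfect cubes starting at 4³.
Stream B: 36, 49, 64, 81, 100, 121, 144, 169, 196, 225, 256. Perfect squares starting at 6².
Position 24 → stream B, term 16 = 441.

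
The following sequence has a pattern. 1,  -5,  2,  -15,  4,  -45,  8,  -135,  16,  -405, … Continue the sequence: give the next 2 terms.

The terms cycle through 2 interleaved subsequences.
Track A: 1, 2, 4, 8, 16 — successive powers of 2.
Track B: -5, -15, -45, -135, -405 — multiplying by 3 each time.
The 11th slot belongs to track A; its 6th term is 32.
Position 12 → track B, term 6 = -1215.

32, -1215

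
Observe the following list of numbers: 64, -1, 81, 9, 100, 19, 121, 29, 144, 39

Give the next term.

The terms cycle through 2 interleaved subsequences.
Stream A: 64, 81, 100, 121, 144. The squares 8², 9², 10², ….
Stream B: -1, 9, 19, 29, 39. Linear: a_n = -11 + 10·n.
Term 11 comes from stream A (its 6th entry): 169.

169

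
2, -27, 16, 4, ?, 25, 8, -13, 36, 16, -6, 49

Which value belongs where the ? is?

Split by position mod 3: positions 1, 4, 7, … form one track, and each other residue class forms its own.
Stream A: 2, 4, 8, 16. Successive powers of 2.
Stream B: -27, ?, -13, -6. Linear: a_n = -34 + 7·n.
Stream C: 16, 25, 36, 49. Perfect squares starting at 4².
The gap is stream B's term 2; the rule gives -20.

-20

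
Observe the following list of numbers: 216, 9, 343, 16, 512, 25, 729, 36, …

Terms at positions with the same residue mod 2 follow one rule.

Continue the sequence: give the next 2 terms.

The terms cycle through 2 interleaved subsequences.
Stream A = 216, 343, 512, 729: consecutive cubes n³ from n = 6.
Stream B = 9, 16, 25, 36: perfect squares starting at 3².
Term 9 comes from stream A (its 5th entry): 1000.
Position 10 falls in stream B as its term 5, giving 49.

1000, 49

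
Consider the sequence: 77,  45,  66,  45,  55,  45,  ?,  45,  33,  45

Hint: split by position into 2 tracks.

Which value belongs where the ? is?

44

Split by position mod 2 into 2 tracks.
Track A is 77, 66, 55, ?, 33, which is linear: a_n = 88 − 11·n.
Track B is 45, 45, 45, 45, 45, which is constant 45.
The gap is track A's term 4; the rule gives 44.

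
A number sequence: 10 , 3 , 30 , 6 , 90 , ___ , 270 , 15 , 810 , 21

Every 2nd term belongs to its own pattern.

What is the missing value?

Positions 1, 3, 5, … form one subsequence and positions 2, 4, 6, … form another.
Subsequence A: 10, 30, 90, 270, 810. Multiplying by 3 each time.
Subsequence B: 3, 6, ?, 15, 21. Triangular numbers n(n+1)/2 for n = 2, 3, ….
Subsequence B's pattern makes the blank 10.

10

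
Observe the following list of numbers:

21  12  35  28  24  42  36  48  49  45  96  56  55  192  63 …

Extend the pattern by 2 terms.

Split by position mod 3 into 3 tracks.
Subsequence A: 21, 28, 36, 45, 55 (triangular numbers starting at T_6).
Subsequence B: 12, 24, 48, 96, 192 (geometric, ×2 each step).
Subsequence C: 35, 42, 49, 56, 63 (adding 7 each time).
The 16th slot belongs to subsequence A; its 6th term is 66.
Position 17 falls in subsequence B as its term 6, giving 384.

66, 384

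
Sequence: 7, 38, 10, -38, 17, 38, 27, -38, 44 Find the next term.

38

Taking every 2nd term gives 2 separate tracks.
Stream A: 7, 10, 17, 27, 44 — a Fibonacci-like recurrence a_n = a_{n-1} + a_{n-2}.
Stream B: 38, -38, 38, -38 — the oscillation 38·(−1)^(n+1).
Position 10 falls in stream B as its term 5, giving 38.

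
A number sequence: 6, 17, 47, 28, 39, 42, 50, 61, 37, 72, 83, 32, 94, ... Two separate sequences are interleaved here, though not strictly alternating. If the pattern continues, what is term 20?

Positions follow the repeating pattern AAB; grouping by letter gives 2 tracks.
Track A is 6, 17, 28, 39, 50, 61, 72, 83, 94, which is arithmetic with common difference +11.
Track B is 47, 42, 37, 32, which is arithmetic, step −5.
Position 20 → track A, term 14 = 149.

149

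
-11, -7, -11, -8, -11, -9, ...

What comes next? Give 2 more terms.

-11, -10

Split by position mod 2 into 2 tracks.
Stream A: -11, -11, -11 — always -11.
Stream B: -7, -8, -9 — subtracting 1 each time.
Position 7 falls in stream A as its term 4, giving -11.
Term 8 comes from stream B (its 4th entry): -10.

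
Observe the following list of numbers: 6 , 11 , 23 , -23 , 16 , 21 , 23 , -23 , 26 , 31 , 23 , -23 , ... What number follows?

36

Reading positions in blocks of 4 reveals the pattern AABB — 2 tracks woven together.
Track A: 6, 11, 16, 21, 26, 31. Linear: a_n = 1 + 5·n.
Track B: 23, -23, 23, -23, 23, -23. Alternating ±23.
Position 13 falls in track A as its term 7, giving 36.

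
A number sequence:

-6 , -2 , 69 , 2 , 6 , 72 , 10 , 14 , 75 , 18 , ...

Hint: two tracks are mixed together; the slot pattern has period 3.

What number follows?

22

The slot pattern repeats as AAB (period 3), so there are 2 interleaved tracks.
Stream A: -6, -2, 2, 6, 10, 14, 18 (arithmetic with common difference +4).
Stream B: 69, 72, 75 (arithmetic with common difference +3).
The 11th slot belongs to stream A; its 8th term is 22.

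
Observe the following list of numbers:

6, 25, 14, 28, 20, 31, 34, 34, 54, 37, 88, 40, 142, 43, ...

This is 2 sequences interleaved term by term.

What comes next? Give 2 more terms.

Split by position mod 2 into 2 tracks.
Track A is 6, 14, 20, 34, 54, 88, 142, which is a Fibonacci-like recurrence a_n = a_{n-1} + a_{n-2}.
Track B is 25, 28, 31, 34, 37, 40, 43, which is linear: a_n = 22 + 3·n.
Position 15 → track A, term 8 = 230.
The 16th slot belongs to track B; its 8th term is 46.

230, 46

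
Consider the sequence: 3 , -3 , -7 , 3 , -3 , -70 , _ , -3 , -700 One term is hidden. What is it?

3

Reading positions in blocks of 3 reveals the pattern AAB — 2 tracks woven together.
Subsequence A = 3, -3, 3, -3, ?, -3: oscillating between 3 and -3.
Subsequence B = -7, -70, -700: a geometric progression (common ratio 10).
Subsequence A's pattern makes the blank 3.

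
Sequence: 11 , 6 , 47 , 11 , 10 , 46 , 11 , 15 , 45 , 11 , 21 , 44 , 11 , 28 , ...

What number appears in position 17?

36

Read the sequence 3 terms at a time; column i is its own pattern.
Stream A is 11, 11, 11, 11, 11, which is constant 11.
Stream B is 6, 10, 15, 21, 28, which is triangular numbers n(n+1)/2 for n = 3, 4, ….
Stream C is 47, 46, 45, 44, which is arithmetic with common difference −1.
Position 17 → stream B, term 6 = 36.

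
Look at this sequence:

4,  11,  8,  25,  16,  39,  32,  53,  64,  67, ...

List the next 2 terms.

The terms cycle through 2 interleaved subsequences.
Subsequence A: 4, 8, 16, 32, 64. Multiplying by 2 each time.
Subsequence B: 11, 25, 39, 53, 67. Adding 14 each time.
Position 11 → subsequence A, term 6 = 128.
Term 12 comes from subsequence B (its 6th entry): 81.

128, 81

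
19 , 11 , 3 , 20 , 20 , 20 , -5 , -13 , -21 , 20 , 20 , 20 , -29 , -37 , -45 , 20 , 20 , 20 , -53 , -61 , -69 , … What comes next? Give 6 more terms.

20, 20, 20, -77, -85, -93

Positions follow the repeating pattern AAABBB; grouping by letter gives 2 tracks.
Track A: 19, 11, 3, -5, -13, -21, -29, -37, -45, -53, -61, -69 — subtracting 8 each time.
Track B: 20, 20, 20, 20, 20, 20, 20, 20, 20 — always 20.
Term 22 comes from track B (its 10th entry): 20.
Position 23 → track B, term 11 = 20.
Position 24 falls in track B as its term 12, giving 20.
Term 25 comes from track A (its 13th entry): -77.
The 26th slot belongs to track A; its 14th term is -85.
Position 27 → track A, term 15 = -93.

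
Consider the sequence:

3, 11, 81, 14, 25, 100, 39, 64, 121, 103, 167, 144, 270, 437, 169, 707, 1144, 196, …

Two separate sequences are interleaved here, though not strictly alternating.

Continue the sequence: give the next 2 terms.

Reading positions in blocks of 3 reveals the pattern AAB — 2 tracks woven together.
Subsequence A: 3, 11, 14, 25, 39, 64, 103, 167, 270, 437, 707, 1144 — Fibonacci-style (each term is the sum of the two before it).
Subsequence B: 81, 100, 121, 144, 169, 196 — perfect squares starting at 9².
The 19th slot belongs to subsequence A; its 13th term is 1851.
The 20th slot belongs to subsequence A; its 14th term is 2995.

1851, 2995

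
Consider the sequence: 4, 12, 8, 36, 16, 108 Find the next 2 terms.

32, 324

Split by position mod 2 into 2 tracks.
Track A is 4, 8, 16, which is powers of 2.
Track B is 12, 36, 108, which is geometric, ×3 each step.
Position 7 falls in track A as its term 4, giving 32.
Position 8 falls in track B as its term 4, giving 324.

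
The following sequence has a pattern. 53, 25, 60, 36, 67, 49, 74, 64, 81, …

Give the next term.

81

Split by position mod 2 into 2 tracks.
Track A: 53, 60, 67, 74, 81 — arithmetic, step +7.
Track B: 25, 36, 49, 64 — consecutive squares n² from n = 5.
The 10th slot belongs to track B; its 5th term is 81.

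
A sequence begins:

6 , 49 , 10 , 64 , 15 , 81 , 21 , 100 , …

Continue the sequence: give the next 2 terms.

28, 121

Split by position mod 2 into 2 tracks.
Stream A: 6, 10, 15, 21 — the triangular numbers T_3, T_4, ….
Stream B: 49, 64, 81, 100 — perfect squares starting at 7².
Term 9 comes from stream A (its 5th entry): 28.
Term 10 comes from stream B (its 5th entry): 121.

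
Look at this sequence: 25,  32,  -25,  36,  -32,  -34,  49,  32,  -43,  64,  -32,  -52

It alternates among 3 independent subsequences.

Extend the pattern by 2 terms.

81, 32

Taking every 3rd term gives 3 separate tracks.
Track A: 25, 36, 49, 64 — perfect squares starting at 5².
Track B: 32, -32, 32, -32 — oscillating between 32 and -32.
Track C: -25, -34, -43, -52 — linear: a_n = -16 − 9·n.
Position 13 → track A, term 5 = 81.
Position 14 falls in track B as its term 5, giving 32.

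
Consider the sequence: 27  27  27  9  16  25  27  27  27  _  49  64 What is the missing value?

The slot pattern repeats as AAABBB (period 6), so there are 2 interleaved tracks.
Track A: 27, 27, 27, 27, 27, 27 (the constant sequence 27).
Track B: 9, 16, 25, ?, 49, 64 (perfect squares starting at 3²).
Filling track B at index 4 by its rule yields 36.

36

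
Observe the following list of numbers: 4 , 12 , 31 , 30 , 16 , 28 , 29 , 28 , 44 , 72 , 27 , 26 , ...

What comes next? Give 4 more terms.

116, 188, 25, 24

The slot pattern repeats as AABB (period 4), so there are 2 interleaved tracks.
Track A: 4, 12, 16, 28, 44, 72. Fibonacci-style (each term is the sum of the two before it).
Track B: 31, 30, 29, 28, 27, 26. Subtracting 1 each time.
Position 13 → track A, term 7 = 116.
Position 14 falls in track A as its term 8, giving 188.
Term 15 comes from track B (its 7th entry): 25.
The 16th slot belongs to track B; its 8th term is 24.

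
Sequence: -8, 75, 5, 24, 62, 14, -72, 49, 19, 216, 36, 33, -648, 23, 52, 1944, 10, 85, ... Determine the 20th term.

Taking every 3rd term gives 3 separate tracks.
Stream A: -8, 24, -72, 216, -648, 1944. Geometric with ratio -3.
Stream B: 75, 62, 49, 36, 23, 10. Linear: a_n = 88 − 13·n.
Stream C: 5, 14, 19, 33, 52, 85. Fibonacci-style (each term is the sum of the two before it).
Term 20 comes from stream B (its 7th entry): -3.

-3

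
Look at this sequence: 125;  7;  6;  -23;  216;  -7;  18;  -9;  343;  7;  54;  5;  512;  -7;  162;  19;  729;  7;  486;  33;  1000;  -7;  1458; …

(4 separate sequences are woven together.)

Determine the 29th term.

Split by position mod 4 into 4 tracks.
Stream A: 125, 216, 343, 512, 729, 1000 — the cubes 5³, 6³, 7³, ….
Stream B: 7, -7, 7, -7, 7, -7 — alternating ±7.
Stream C: 6, 18, 54, 162, 486, 1458 — geometric, ×3 each step.
Stream D: -23, -9, 5, 19, 33 — linear: a_n = -37 + 14·n.
Position 29 → stream A, term 8 = 1728.

1728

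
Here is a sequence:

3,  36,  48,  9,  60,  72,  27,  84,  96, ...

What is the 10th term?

81

Reading positions in blocks of 3 reveals the pattern ABB — 2 tracks woven together.
Track A: 3, 9, 27 (powers 3^1, 3^2, 3^3, …).
Track B: 36, 48, 60, 72, 84, 96 (arithmetic, step +12).
Position 10 falls in track A as its term 4, giving 81.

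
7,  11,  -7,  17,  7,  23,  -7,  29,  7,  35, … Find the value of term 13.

Taking every 2nd term gives 2 separate tracks.
Track A is 7, -7, 7, -7, 7, which is alternating ±7.
Track B is 11, 17, 23, 29, 35, which is arithmetic, step +6.
Position 13 → track A, term 7 = 7.

7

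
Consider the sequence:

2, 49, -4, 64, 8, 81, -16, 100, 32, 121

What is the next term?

-64

The terms cycle through 2 interleaved subsequences.
Track A: 2, -4, 8, -16, 32 (multiplying by -2 each time).
Track B: 49, 64, 81, 100, 121 (perfect squares starting at 7²).
Position 11 → track A, term 6 = -64.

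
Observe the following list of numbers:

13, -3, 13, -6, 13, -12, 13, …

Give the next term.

-24

The terms cycle through 2 interleaved subsequences.
Track A is 13, 13, 13, 13, which is constant 13.
Track B is -3, -6, -12, which is geometric with ratio 2.
Term 8 comes from track B (its 4th entry): -24.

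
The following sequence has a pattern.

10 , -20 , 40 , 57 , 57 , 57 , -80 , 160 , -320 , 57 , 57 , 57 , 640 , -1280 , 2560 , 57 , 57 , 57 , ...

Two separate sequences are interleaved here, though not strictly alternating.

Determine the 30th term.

The slot pattern repeats as AAABBB (period 6), so there are 2 interleaved tracks.
Subsequence A: 10, -20, 40, -80, 160, -320, 640, -1280, 2560. A geometric progression (common ratio -2).
Subsequence B: 57, 57, 57, 57, 57, 57, 57, 57, 57. Always 57.
The 30th slot belongs to subsequence B; its 15th term is 57.

57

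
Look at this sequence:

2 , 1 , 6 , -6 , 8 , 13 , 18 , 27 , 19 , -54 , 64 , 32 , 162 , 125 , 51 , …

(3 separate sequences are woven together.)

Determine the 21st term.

The terms cycle through 3 interleaved subsequences.
Stream A: 2, -6, 18, -54, 162. Multiplying by -3 each time.
Stream B: 1, 8, 27, 64, 125. Perfect cubes starting at 1³.
Stream C: 6, 13, 19, 32, 51. A Fibonacci-like recurrence a_n = a_{n-1} + a_{n-2}.
The 21st slot belongs to stream C; its 7th term is 134.

134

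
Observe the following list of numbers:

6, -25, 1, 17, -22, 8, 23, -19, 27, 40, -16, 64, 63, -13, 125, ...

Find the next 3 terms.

Split by position mod 3: positions 1, 4, 7, … form one track, and each other residue class forms its own.
Subsequence A: 6, 17, 23, 40, 63. Each term equals the sum of the previous two.
Subsequence B: -25, -22, -19, -16, -13. Adding 3 each time.
Subsequence C: 1, 8, 27, 64, 125. Perfect cubes starting at 1³.
The 16th slot belongs to subsequence A; its 6th term is 103.
Position 17 → subsequence B, term 6 = -10.
Term 18 comes from subsequence C (its 6th entry): 216.

103, -10, 216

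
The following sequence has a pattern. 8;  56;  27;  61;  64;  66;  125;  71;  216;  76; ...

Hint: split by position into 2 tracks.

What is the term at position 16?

91

Taking every 2nd term gives 2 separate tracks.
Track A = 8, 27, 64, 125, 216: consecutive cubes n³ from n = 2.
Track B = 56, 61, 66, 71, 76: adding 5 each time.
The 16th slot belongs to track B; its 8th term is 91.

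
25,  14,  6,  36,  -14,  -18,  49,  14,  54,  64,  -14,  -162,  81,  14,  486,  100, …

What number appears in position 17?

-14

Split by position mod 3: positions 1, 4, 7, … form one track, and each other residue class forms its own.
Track A: 25, 36, 49, 64, 81, 100. The squares 5², 6², 7², ….
Track B: 14, -14, 14, -14, 14. The oscillation 14·(−1)^(n+1).
Track C: 6, -18, 54, -162, 486. Geometric, ×-3 each step.
Position 17 → track B, term 6 = -14.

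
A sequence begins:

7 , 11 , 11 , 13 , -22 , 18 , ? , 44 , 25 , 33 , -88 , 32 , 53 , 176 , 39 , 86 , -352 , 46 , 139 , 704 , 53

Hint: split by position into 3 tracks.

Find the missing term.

20

Read the sequence 3 terms at a time; column i is its own pattern.
Stream A is 7, 13, ?, 33, 53, 86, 139, which is a Fibonacci-like recurrence a_n = a_{n-1} + a_{n-2}.
Stream B is 11, -22, 44, -88, 176, -352, 704, which is geometric with ratio -2.
Stream C is 11, 18, 25, 32, 39, 46, 53, which is linear: a_n = 4 + 7·n.
Filling stream A at index 3 by its rule yields 20.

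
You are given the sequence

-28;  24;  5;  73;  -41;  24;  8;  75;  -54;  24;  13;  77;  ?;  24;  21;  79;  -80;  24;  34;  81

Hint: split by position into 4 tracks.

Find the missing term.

-67

Split by position mod 4: positions 1, 5, 9, … form one track, and each other residue class forms its own.
Stream A is -28, -41, -54, ?, -80, which is subtracting 13 each time.
Stream B is 24, 24, 24, 24, 24, which is constant 24.
Stream C is 5, 8, 13, 21, 34, which is Fibonacci-style (each term is the sum of the two before it).
Stream D is 73, 75, 77, 79, 81, which is adding 2 each time.
The gap is stream A's term 4; the rule gives -67.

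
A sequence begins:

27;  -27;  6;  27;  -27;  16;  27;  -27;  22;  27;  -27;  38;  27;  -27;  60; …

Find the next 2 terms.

27, -27

Positions follow the repeating pattern AAB; grouping by letter gives 2 tracks.
Subsequence A: 27, -27, 27, -27, 27, -27, 27, -27, 27, -27 (the oscillation 27·(−1)^(n+1)).
Subsequence B: 6, 16, 22, 38, 60 (a Fibonacci-like recurrence a_n = a_{n-1} + a_{n-2}).
The 16th slot belongs to subsequence A; its 11th term is 27.
Position 17 falls in subsequence A as its term 12, giving -27.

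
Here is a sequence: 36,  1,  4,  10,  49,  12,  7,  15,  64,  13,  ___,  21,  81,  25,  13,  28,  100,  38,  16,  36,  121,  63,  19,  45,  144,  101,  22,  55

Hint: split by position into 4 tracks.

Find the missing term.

10

Read the sequence 4 terms at a time; column i is its own pattern.
Stream A: 36, 49, 64, 81, 100, 121, 144 — perfect squares starting at 6².
Stream B: 1, 12, 13, 25, 38, 63, 101 — a Fibonacci-like recurrence a_n = a_{n-1} + a_{n-2}.
Stream C: 4, 7, ?, 13, 16, 19, 22 — linear: a_n = 1 + 3·n.
Stream D: 10, 15, 21, 28, 36, 45, 55 — triangular numbers n(n+1)/2 for n = 4, 5, ….
The gap is stream C's term 3; the rule gives 10.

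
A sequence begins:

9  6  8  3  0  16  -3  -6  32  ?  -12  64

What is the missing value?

-9

Positions follow the repeating pattern AAB; grouping by letter gives 2 tracks.
Stream A: 9, 6, 3, 0, -3, -6, ?, -12. Arithmetic with common difference −3.
Stream B: 8, 16, 32, 64. A geometric progression (common ratio 2).
The gap is stream A's term 7; the rule gives -9.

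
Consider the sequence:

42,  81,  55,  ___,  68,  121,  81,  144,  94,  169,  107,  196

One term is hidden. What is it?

Taking every 2nd term gives 2 separate tracks.
Track A: 42, 55, 68, 81, 94, 107 — adding 13 each time.
Track B: 81, ?, 121, 144, 169, 196 — perfect squares starting at 9².
The gap is track B's term 2; the rule gives 100.

100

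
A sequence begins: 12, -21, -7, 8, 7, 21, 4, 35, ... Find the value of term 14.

Reading positions in blocks of 3 reveals the pattern ABB — 2 tracks woven together.
Subsequence A: 12, 8, 4 — arithmetic with common difference −4.
Subsequence B: -21, -7, 7, 21, 35 — adding 14 each time.
Position 14 → subsequence B, term 9 = 91.

91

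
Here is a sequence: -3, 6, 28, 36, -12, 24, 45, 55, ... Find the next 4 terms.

-48, 96, 66, 78

Reading positions in blocks of 4 reveals the pattern AABB — 2 tracks woven together.
Stream A = -3, 6, -12, 24: geometric, ×-2 each step.
Stream B = 28, 36, 45, 55: triangular numbers n(n+1)/2 for n = 7, 8, ….
Position 9 falls in stream A as its term 5, giving -48.
Position 10 → stream A, term 6 = 96.
Position 11 falls in stream B as its term 5, giving 66.
The 12th slot belongs to stream B; its 6th term is 78.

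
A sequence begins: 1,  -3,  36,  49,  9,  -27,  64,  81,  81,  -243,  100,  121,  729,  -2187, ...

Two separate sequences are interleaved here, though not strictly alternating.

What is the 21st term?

Positions follow the repeating pattern AABB; grouping by letter gives 2 tracks.
Subsequence A is 1, -3, 9, -27, 81, -243, 729, -2187, which is multiplying by -3 each time.
Subsequence B is 36, 49, 64, 81, 100, 121, which is perfect squares starting at 6².
Term 21 comes from subsequence A (its 11th entry): 59049.

59049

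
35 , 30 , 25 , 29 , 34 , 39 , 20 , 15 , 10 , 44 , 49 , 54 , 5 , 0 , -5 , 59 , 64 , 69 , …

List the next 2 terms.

-10, -15

The slot pattern repeats as AAABBB (period 6), so there are 2 interleaved tracks.
Subsequence A is 35, 30, 25, 20, 15, 10, 5, 0, -5, which is subtracting 5 each time.
Subsequence B is 29, 34, 39, 44, 49, 54, 59, 64, 69, which is arithmetic with common difference +5.
Position 19 falls in subsequence A as its term 10, giving -10.
Position 20 falls in subsequence A as its term 11, giving -15.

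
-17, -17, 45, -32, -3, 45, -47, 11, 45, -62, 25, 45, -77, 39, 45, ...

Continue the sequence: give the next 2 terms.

-92, 53

Split by position mod 3 into 3 tracks.
Stream A: -17, -32, -47, -62, -77 — arithmetic, step −15.
Stream B: -17, -3, 11, 25, 39 — arithmetic, step +14.
Stream C: 45, 45, 45, 45, 45 — constant 45.
Position 16 falls in stream A as its term 6, giving -92.
Position 17 falls in stream B as its term 6, giving 53.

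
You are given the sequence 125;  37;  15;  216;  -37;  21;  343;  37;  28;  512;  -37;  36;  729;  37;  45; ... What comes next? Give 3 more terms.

1000, -37, 55

Taking every 3rd term gives 3 separate tracks.
Track A: 125, 216, 343, 512, 729 — consecutive cubes n³ from n = 5.
Track B: 37, -37, 37, -37, 37 — the oscillation 37·(−1)^(n+1).
Track C: 15, 21, 28, 36, 45 — triangular numbers starting at T_5.
Position 16 falls in track A as its term 6, giving 1000.
Term 17 comes from track B (its 6th entry): -37.
The 18th slot belongs to track C; its 6th term is 55.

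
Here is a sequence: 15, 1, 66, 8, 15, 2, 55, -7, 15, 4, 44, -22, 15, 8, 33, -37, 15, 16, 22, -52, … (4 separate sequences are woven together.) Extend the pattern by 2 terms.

15, 32

Taking every 4th term gives 4 separate tracks.
Track A: 15, 15, 15, 15, 15. The constant sequence 15.
Track B: 1, 2, 4, 8, 16. Successive powers of 2.
Track C: 66, 55, 44, 33, 22. Subtracting 11 each time.
Track D: 8, -7, -22, -37, -52. Arithmetic with common difference −15.
Term 21 comes from track A (its 6th entry): 15.
Term 22 comes from track B (its 6th entry): 32.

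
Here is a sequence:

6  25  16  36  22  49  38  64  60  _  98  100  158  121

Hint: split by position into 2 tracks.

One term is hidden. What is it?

81

The terms cycle through 2 interleaved subsequences.
Track A = 6, 16, 22, 38, 60, 98, 158: a Fibonacci-like recurrence a_n = a_{n-1} + a_{n-2}.
Track B = 25, 36, 49, 64, ?, 100, 121: consecutive squares n² from n = 5.
Filling track B at index 5 by its rule yields 81.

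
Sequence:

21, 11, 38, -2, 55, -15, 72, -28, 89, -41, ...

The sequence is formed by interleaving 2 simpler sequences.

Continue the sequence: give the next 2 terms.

Positions 1, 3, 5, … form one subsequence and positions 2, 4, 6, … form another.
Subsequence A: 21, 38, 55, 72, 89 — arithmetic, step +17.
Subsequence B: 11, -2, -15, -28, -41 — arithmetic, step −13.
Position 11 falls in subsequence A as its term 6, giving 106.
The 12th slot belongs to subsequence B; its 6th term is -54.

106, -54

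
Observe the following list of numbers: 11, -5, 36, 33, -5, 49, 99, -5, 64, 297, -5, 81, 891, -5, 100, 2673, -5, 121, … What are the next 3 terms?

8019, -5, 144

The terms cycle through 3 interleaved subsequences.
Stream A: 11, 33, 99, 297, 891, 2673. Geometric, ×3 each step.
Stream B: -5, -5, -5, -5, -5, -5. Constant -5.
Stream C: 36, 49, 64, 81, 100, 121. Perfect squares starting at 6².
The 19th slot belongs to stream A; its 7th term is 8019.
Position 20 falls in stream B as its term 7, giving -5.
Term 21 comes from stream C (its 7th entry): 144.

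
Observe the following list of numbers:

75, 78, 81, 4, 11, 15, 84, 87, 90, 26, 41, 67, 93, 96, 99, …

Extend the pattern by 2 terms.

Reading positions in blocks of 6 reveals the pattern AAABBB — 2 tracks woven together.
Subsequence A: 75, 78, 81, 84, 87, 90, 93, 96, 99. Linear: a_n = 72 + 3·n.
Subsequence B: 4, 11, 15, 26, 41, 67. Fibonacci-style (each term is the sum of the two before it).
Position 16 falls in subsequence B as its term 7, giving 108.
The 17th slot belongs to subsequence B; its 8th term is 175.

108, 175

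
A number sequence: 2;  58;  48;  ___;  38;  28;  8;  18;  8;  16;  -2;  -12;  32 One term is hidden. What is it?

The slot pattern repeats as ABB (period 3), so there are 2 interleaved tracks.
Stream A is 2, ?, 8, 16, 32, which is successive powers of 2.
Stream B is 58, 48, 38, 28, 18, 8, -2, -12, which is arithmetic, step −10.
Stream A's pattern makes the blank 4.

4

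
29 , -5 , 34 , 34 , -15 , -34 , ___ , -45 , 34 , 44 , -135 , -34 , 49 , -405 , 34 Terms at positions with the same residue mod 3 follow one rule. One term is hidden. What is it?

Split by position mod 3 into 3 tracks.
Subsequence A = 29, 34, ?, 44, 49: linear: a_n = 24 + 5·n.
Subsequence B = -5, -15, -45, -135, -405: a geometric progression (common ratio 3).
Subsequence C = 34, -34, 34, -34, 34: the oscillation 34·(−1)^(n+1).
So the missing entry in subsequence A is 39.

39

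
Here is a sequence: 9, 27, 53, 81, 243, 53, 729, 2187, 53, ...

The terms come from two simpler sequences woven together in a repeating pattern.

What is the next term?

6561

Positions follow the repeating pattern AAB; grouping by letter gives 2 tracks.
Stream A = 9, 27, 81, 243, 729, 2187: successive powers of 3.
Stream B = 53, 53, 53: constant 53.
The 10th slot belongs to stream A; its 7th term is 6561.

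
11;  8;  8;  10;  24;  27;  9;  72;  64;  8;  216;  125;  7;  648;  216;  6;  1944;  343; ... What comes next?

Read the sequence 3 terms at a time; column i is its own pattern.
Track A = 11, 10, 9, 8, 7, 6: linear: a_n = 12 − n.
Track B = 8, 24, 72, 216, 648, 1944: geometric with ratio 3.
Track C = 8, 27, 64, 125, 216, 343: perfect cubes starting at 2³.
The 19th slot belongs to track A; its 7th term is 5.

5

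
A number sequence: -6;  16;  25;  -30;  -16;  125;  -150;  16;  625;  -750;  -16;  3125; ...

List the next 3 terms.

The terms cycle through 3 interleaved subsequences.
Track A is -6, -30, -150, -750, which is geometric, ×5 each step.
Track B is 16, -16, 16, -16, which is the oscillation 16·(−1)^(n+1).
Track C is 25, 125, 625, 3125, which is powers of 5.
Position 13 falls in track A as its term 5, giving -3750.
Position 14 → track B, term 5 = 16.
Position 15 → track C, term 5 = 15625.

-3750, 16, 15625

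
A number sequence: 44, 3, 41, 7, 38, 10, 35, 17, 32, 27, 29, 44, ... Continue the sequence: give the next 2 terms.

26, 71

Odd-indexed and even-indexed terms follow separate rules.
Stream A: 44, 41, 38, 35, 32, 29 (linear: a_n = 47 − 3·n).
Stream B: 3, 7, 10, 17, 27, 44 (Fibonacci-style (each term is the sum of the two before it)).
The 13th slot belongs to stream A; its 7th term is 26.
Position 14 → stream B, term 7 = 71.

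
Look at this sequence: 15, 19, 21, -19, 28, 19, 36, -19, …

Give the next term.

Split by position mod 2 into 2 tracks.
Subsequence A: 15, 21, 28, 36 — triangular numbers starting at T_5.
Subsequence B: 19, -19, 19, -19 — alternating ±19.
Position 9 → subsequence A, term 5 = 45.

45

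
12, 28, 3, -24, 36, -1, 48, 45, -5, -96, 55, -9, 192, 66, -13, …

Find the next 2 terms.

Taking every 3rd term gives 3 separate tracks.
Stream A: 12, -24, 48, -96, 192 (multiplying by -2 each time).
Stream B: 28, 36, 45, 55, 66 (triangular numbers starting at T_7).
Stream C: 3, -1, -5, -9, -13 (arithmetic with common difference −4).
Position 16 falls in stream A as its term 6, giving -384.
Position 17 falls in stream B as its term 6, giving 78.

-384, 78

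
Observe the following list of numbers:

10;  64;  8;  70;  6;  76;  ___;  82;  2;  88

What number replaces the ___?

4

The terms cycle through 2 interleaved subsequences.
Track A = 10, 8, 6, ?, 2: linear: a_n = 12 − 2·n.
Track B = 64, 70, 76, 82, 88: arithmetic, step +6.
So the missing entry in track A is 4.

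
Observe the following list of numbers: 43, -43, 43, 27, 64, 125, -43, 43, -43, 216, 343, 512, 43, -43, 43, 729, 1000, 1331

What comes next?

Positions follow the repeating pattern AAABBB; grouping by letter gives 2 tracks.
Subsequence A is 43, -43, 43, -43, 43, -43, 43, -43, 43, which is oscillating between 43 and -43.
Subsequence B is 27, 64, 125, 216, 343, 512, 729, 1000, 1331, which is the cubes 3³, 4³, 5³, ….
The 19th slot belongs to subsequence A; its 10th term is -43.

-43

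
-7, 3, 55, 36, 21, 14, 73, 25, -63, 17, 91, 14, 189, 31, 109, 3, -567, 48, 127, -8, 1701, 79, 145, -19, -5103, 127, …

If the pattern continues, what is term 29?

15309

Split by position mod 4 into 4 tracks.
Subsequence A: -7, 21, -63, 189, -567, 1701, -5103 — geometric, ×-3 each step.
Subsequence B: 3, 14, 17, 31, 48, 79, 127 — Fibonacci-style (each term is the sum of the two before it).
Subsequence C: 55, 73, 91, 109, 127, 145 — arithmetic with common difference +18.
Subsequence D: 36, 25, 14, 3, -8, -19 — subtracting 11 each time.
The 29th slot belongs to subsequence A; its 8th term is 15309.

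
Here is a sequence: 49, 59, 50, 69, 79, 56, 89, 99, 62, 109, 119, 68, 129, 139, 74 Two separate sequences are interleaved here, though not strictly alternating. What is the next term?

The slot pattern repeats as AAB (period 3), so there are 2 interleaved tracks.
Track A: 49, 59, 69, 79, 89, 99, 109, 119, 129, 139 — adding 10 each time.
Track B: 50, 56, 62, 68, 74 — arithmetic, step +6.
Term 16 comes from track A (its 11th entry): 149.

149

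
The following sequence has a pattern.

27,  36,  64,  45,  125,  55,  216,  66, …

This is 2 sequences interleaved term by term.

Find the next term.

The terms cycle through 2 interleaved subsequences.
Track A: 27, 64, 125, 216 — perfect cubes starting at 3³.
Track B: 36, 45, 55, 66 — the triangular numbers T_8, T_9, ….
Position 9 → track A, term 5 = 343.

343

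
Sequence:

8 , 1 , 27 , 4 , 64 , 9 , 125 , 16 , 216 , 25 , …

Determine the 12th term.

36

Split by position mod 2 into 2 tracks.
Stream A: 8, 27, 64, 125, 216 (consecutive cubes n³ from n = 2).
Stream B: 1, 4, 9, 16, 25 (the squares 1², 2², 3², …).
Position 12 falls in stream B as its term 6, giving 36.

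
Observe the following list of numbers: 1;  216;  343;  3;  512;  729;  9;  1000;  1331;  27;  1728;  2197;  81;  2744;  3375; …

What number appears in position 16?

The slot pattern repeats as ABB (period 3), so there are 2 interleaved tracks.
Track A = 1, 3, 9, 27, 81: powers of 3.
Track B = 216, 343, 512, 729, 1000, 1331, 1728, 2197, 2744, 3375: perfect cubes starting at 6³.
The 16th slot belongs to track A; its 6th term is 243.

243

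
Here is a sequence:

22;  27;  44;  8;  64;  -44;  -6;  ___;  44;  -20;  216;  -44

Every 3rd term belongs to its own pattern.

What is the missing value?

Read the sequence 3 terms at a time; column i is its own pattern.
Track A: 22, 8, -6, -20 (linear: a_n = 36 − 14·n).
Track B: 27, 64, ?, 216 (consecutive cubes n³ from n = 3).
Track C: 44, -44, 44, -44 (the oscillation 44·(−1)^(n+1)).
So the missing entry in track B is 125.

125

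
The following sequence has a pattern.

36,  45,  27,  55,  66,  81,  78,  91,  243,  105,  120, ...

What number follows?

729

The slot pattern repeats as AAB (period 3), so there are 2 interleaved tracks.
Subsequence A: 36, 45, 55, 66, 78, 91, 105, 120 — triangular numbers n(n+1)/2 for n = 8, 9, ….
Subsequence B: 27, 81, 243 — powers 3^3, 3^4, 3^5, ….
Position 12 falls in subsequence B as its term 4, giving 729.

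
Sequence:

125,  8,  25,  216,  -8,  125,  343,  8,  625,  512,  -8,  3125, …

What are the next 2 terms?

The terms cycle through 3 interleaved subsequences.
Track A = 125, 216, 343, 512: perfect cubes starting at 5³.
Track B = 8, -8, 8, -8: the oscillation 8·(−1)^(n+1).
Track C = 25, 125, 625, 3125: successive powers of 5.
Position 13 falls in track A as its term 5, giving 729.
The 14th slot belongs to track B; its 5th term is 8.

729, 8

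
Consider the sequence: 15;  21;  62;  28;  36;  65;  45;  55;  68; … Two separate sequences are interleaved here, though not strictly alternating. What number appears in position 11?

78

The slot pattern repeats as AAB (period 3), so there are 2 interleaved tracks.
Track A: 15, 21, 28, 36, 45, 55. Triangular numbers starting at T_5.
Track B: 62, 65, 68. Arithmetic, step +3.
Position 11 → track A, term 8 = 78.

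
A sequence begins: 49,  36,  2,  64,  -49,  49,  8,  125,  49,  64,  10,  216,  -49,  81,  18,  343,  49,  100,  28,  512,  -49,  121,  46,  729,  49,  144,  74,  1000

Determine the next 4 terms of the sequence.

Split by position mod 4 into 4 tracks.
Stream A: 49, -49, 49, -49, 49, -49, 49 — the oscillation 49·(−1)^(n+1).
Stream B: 36, 49, 64, 81, 100, 121, 144 — the squares 6², 7², 8², ….
Stream C: 2, 8, 10, 18, 28, 46, 74 — each term equals the sum of the previous two.
Stream D: 64, 125, 216, 343, 512, 729, 1000 — perfect cubes starting at 4³.
Term 29 comes from stream A (its 8th entry): -49.
Term 30 comes from stream B (its 8th entry): 169.
Term 31 comes from stream C (its 8th entry): 120.
The 32nd slot belongs to stream D; its 8th term is 1331.

-49, 169, 120, 1331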